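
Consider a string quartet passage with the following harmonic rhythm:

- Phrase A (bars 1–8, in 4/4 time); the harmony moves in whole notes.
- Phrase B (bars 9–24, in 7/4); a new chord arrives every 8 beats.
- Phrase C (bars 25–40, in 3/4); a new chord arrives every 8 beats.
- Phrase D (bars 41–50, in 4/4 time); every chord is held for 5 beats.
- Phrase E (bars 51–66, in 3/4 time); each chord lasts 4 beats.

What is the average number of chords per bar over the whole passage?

A: 8 × 4 = 32 beats ÷ 4 = 8 chords.
B: 16 × 7 = 112 beats ÷ 8 = 14 chords.
C: 16 × 3 = 48 beats ÷ 8 = 6 chords.
D: 10 × 4 = 40 beats ÷ 5 = 8 chords.
E: 16 × 3 = 48 beats ÷ 4 = 12 chords.
Overall: 48 chords over 66 bars → 48/66 = 8/11 chords per bar.

8/11 chords per bar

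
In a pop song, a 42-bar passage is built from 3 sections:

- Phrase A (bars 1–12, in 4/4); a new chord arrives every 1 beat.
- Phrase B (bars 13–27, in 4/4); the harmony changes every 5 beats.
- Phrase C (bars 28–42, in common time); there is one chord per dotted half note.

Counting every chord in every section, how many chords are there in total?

A has 48 beats and chords last 1 each, so 48 chords.
B has 60 beats and chords last 5 each, so 12 chords.
C has 60 beats and chords last 3 each, so 20 chords.
Total: 48 + 12 + 20 = 80.

80 chords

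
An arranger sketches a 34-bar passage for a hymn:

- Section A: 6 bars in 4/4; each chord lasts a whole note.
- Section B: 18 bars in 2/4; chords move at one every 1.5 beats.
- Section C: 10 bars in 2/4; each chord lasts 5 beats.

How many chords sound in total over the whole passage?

A: 6·4 = 24 beats, 24/4 = 6 chords.
B: 18·2 = 36 beats, 36/1.5 = 24 chords.
C: 10·2 = 20 beats, 20/5 = 4 chords.
Total: 6 + 24 + 4 = 34.

34 chords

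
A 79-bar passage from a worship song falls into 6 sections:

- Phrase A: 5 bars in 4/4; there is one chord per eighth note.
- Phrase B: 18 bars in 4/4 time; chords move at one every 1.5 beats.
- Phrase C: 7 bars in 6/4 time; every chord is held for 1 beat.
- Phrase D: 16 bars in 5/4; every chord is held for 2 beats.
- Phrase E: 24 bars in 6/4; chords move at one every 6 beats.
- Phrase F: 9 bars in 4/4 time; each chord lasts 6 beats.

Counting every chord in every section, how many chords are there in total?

A: 5·4 = 20 beats, 20/0.5 = 40 chords.
B: 18·4 = 72 beats, 72/1.5 = 48 chords.
C: 7·6 = 42 beats, 42/1 = 42 chords.
D: 16·5 = 80 beats, 80/2 = 40 chords.
E: 24·6 = 144 beats, 144/6 = 24 chords.
F: 9·4 = 36 beats, 36/6 = 6 chords.
Total: 40 + 48 + 42 + 40 + 24 + 6 = 200.

200 chords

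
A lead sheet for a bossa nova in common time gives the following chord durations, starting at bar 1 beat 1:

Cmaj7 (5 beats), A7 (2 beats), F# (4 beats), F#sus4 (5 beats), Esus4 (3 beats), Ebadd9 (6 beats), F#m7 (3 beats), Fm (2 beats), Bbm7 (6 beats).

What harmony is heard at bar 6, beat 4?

Ebadd9

Beat 4 of bar 6 is beat (6−1)×4 + 4 = 24 overall.
Running totals: Cmaj7 ends at 5, A7 ends at 7, F# ends at 11, F#sus4 ends at 16, Esus4 ends at 19, Ebadd9 ends at 25.
Beat 24 falls within Ebadd9.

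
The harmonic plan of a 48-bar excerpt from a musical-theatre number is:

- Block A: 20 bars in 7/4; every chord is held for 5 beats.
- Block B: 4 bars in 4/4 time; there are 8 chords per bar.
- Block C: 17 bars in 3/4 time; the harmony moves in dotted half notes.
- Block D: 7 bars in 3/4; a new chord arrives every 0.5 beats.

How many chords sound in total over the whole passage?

A: 20·7 = 140 beats, 140/5 = 28 chords.
B: 4·4 = 16 beats, 16/0.5 = 32 chords.
C: 17·3 = 51 beats, 51/3 = 17 chords.
D: 7·3 = 21 beats, 21/0.5 = 42 chords.
Total: 28 + 32 + 17 + 42 = 119.

119 chords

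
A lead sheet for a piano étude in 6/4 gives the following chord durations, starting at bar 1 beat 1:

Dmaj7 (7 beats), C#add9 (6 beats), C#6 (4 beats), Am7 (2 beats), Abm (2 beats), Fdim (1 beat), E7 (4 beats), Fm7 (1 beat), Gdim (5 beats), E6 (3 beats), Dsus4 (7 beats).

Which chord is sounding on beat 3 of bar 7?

Dsus4

Beat 3 of bar 7 is beat (7−1)×6 + 3 = 39 overall.
Running totals: Dmaj7 ends at 7, C#add9 ends at 13, C#6 ends at 17, Am7 ends at 19, Abm ends at 21, Fdim ends at 22, E7 ends at 26, Fm7 ends at 27, Gdim ends at 32, E6 ends at 35, Dsus4 ends at 42.
Beat 39 falls within Dsus4.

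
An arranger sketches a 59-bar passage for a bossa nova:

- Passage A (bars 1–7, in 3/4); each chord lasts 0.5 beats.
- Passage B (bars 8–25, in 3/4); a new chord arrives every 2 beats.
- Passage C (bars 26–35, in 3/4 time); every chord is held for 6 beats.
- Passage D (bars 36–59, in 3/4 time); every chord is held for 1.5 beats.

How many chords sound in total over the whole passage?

122 chords

A: 7 bars × 3 beats = 21 beats; 0.5 beats/chord → 42 chords.
B: 18 bars × 3 beats = 54 beats; 2 beats/chord → 27 chords.
C: 10 bars × 3 beats = 30 beats; 6 beats/chord → 5 chords.
D: 24 bars × 3 beats = 72 beats; 1.5 beats/chord → 48 chords.
Total: 42 + 27 + 5 + 48 = 122.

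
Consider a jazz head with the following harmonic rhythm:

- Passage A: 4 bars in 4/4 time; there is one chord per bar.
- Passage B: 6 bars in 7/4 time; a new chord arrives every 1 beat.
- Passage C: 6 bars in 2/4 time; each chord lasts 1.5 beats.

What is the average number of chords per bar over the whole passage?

3.375 chords per bar

A: 4 bars of 4 beats is 16 beats; at 4 beats each that's 4 chords.
B: 6 bars of 7 beats is 42 beats; at 1 beat each that's 42 chords.
C: 6 bars of 2 beats is 12 beats; at 1.5 beats each that's 8 chords.
Overall: 54 chords over 16 bars → 54/16 = 3.375 chords per bar.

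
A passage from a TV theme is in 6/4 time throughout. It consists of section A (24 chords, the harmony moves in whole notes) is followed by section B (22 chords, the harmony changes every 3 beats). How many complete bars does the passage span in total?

A: 24 × 4 = 96 beats = 16 bars.
B: 22 × 3 = 66 beats = 11 bars.
Total: 16 + 11 = 27 bars.

27 bars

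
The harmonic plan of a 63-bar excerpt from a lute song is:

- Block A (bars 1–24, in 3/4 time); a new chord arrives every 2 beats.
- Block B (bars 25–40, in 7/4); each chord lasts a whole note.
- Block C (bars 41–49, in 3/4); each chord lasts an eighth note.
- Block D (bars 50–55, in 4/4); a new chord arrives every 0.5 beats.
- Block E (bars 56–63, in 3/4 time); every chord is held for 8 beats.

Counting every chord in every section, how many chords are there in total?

169 chords

A has 72 beats and chords last 2 each, so 36 chords.
B has 112 beats and chords last 4 each, so 28 chords.
C has 27 beats and chords last 0.5 each, so 54 chords.
D has 24 beats and chords last 0.5 each, so 48 chords.
E has 24 beats and chords last 8 each, so 3 chords.
Total: 36 + 28 + 54 + 48 + 3 = 169.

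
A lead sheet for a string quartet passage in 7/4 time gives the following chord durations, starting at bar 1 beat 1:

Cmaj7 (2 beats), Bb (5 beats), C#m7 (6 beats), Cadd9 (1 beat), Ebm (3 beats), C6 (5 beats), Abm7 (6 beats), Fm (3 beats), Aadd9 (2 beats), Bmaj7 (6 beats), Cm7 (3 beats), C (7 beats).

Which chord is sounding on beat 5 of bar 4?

Beat 5 of bar 4 is beat (4−1)×7 + 5 = 26 overall.
Running totals: Cmaj7 ends at 2, Bb ends at 7, C#m7 ends at 13, Cadd9 ends at 14, Ebm ends at 17, C6 ends at 22, Abm7 ends at 28.
Beat 26 falls within Abm7.

Abm7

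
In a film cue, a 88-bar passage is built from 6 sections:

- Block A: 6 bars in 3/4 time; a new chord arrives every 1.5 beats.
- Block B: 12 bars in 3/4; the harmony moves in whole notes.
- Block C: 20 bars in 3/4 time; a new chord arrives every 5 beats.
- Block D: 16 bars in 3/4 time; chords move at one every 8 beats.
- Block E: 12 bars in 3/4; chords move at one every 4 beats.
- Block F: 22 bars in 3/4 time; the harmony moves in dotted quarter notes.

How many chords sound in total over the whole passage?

92 chords

A: 6 bars × 3 beats = 18 beats; 1.5 beats/chord → 12 chords.
B: 12 bars × 3 beats = 36 beats; 4 beats/chord → 9 chords.
C: 20 bars × 3 beats = 60 beats; 5 beats/chord → 12 chords.
D: 16 bars × 3 beats = 48 beats; 8 beats/chord → 6 chords.
E: 12 bars × 3 beats = 36 beats; 4 beats/chord → 9 chords.
F: 22 bars × 3 beats = 66 beats; 1.5 beats/chord → 44 chords.
Total: 12 + 9 + 12 + 6 + 9 + 44 = 92.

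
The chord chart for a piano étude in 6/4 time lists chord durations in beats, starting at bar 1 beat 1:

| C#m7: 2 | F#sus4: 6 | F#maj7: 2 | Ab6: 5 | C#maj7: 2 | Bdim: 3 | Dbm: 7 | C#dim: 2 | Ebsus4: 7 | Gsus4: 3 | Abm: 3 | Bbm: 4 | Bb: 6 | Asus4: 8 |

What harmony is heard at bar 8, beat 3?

Beat 3 of bar 8 is beat (8−1)×6 + 3 = 45 overall.
Running totals: C#m7 ends at 2, F#sus4 ends at 8, F#maj7 ends at 10, Ab6 ends at 15, C#maj7 ends at 17, Bdim ends at 20, Dbm ends at 27, C#dim ends at 29, Ebsus4 ends at 36, Gsus4 ends at 39, Abm ends at 42, Bbm ends at 46.
Beat 45 falls within Bbm.

Bbm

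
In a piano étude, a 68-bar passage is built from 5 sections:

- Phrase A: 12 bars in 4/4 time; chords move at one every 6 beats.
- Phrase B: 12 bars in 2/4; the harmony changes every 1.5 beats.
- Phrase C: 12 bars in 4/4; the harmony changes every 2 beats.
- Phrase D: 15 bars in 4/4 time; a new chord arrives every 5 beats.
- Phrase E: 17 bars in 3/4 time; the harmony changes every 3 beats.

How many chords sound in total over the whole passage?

77 chords

A has 48 beats and chords last 6 each, so 8 chords.
B has 24 beats and chords last 1.5 each, so 16 chords.
C has 48 beats and chords last 2 each, so 24 chords.
D has 60 beats and chords last 5 each, so 12 chords.
E has 51 beats and chords last 3 each, so 17 chords.
Total: 8 + 16 + 24 + 12 + 17 = 77.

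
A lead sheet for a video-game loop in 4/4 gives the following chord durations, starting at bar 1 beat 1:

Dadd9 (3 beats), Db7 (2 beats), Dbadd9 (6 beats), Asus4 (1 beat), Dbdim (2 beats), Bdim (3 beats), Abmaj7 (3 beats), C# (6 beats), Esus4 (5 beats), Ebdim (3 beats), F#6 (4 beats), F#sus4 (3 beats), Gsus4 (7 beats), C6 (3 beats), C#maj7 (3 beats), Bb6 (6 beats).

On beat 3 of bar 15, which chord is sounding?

Bb6

Beat 3 of bar 15 is beat (15−1)×4 + 3 = 59 overall.
Running totals: Dadd9 ends at 3, Db7 ends at 5, Dbadd9 ends at 11, Asus4 ends at 12, Dbdim ends at 14, Bdim ends at 17, Abmaj7 ends at 20, C# ends at 26, Esus4 ends at 31, Ebdim ends at 34, F#6 ends at 38, F#sus4 ends at 41, Gsus4 ends at 48, C6 ends at 51, C#maj7 ends at 54, Bb6 ends at 60.
Beat 59 falls within Bb6.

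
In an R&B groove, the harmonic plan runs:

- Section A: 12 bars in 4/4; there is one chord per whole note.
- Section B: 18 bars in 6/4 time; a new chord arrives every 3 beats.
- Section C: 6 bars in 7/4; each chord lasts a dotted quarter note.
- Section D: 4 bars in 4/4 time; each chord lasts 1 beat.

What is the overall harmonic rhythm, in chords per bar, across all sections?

2.3 chords per bar

A: 12 × 4 = 48 beats ÷ 4 = 12 chords.
B: 18 × 6 = 108 beats ÷ 3 = 36 chords.
C: 6 × 7 = 42 beats ÷ 1.5 = 28 chords.
D: 4 × 4 = 16 beats ÷ 1 = 16 chords.
Overall: 92 chords over 40 bars → 92/40 = 2.3 chords per bar.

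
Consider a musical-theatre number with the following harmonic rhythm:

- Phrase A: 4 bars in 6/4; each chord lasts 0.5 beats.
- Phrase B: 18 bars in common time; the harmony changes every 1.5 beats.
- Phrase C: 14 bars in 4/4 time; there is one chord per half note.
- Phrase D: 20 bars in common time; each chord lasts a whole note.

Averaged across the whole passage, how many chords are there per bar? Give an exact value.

18/7 chords per bar

A: 4 bars of 6 beats is 24 beats; at 0.5 beats each that's 48 chords.
B: 18 bars of 4 beats is 72 beats; at 1.5 beats each that's 48 chords.
C: 14 bars of 4 beats is 56 beats; at 2 beats each that's 28 chords.
D: 20 bars of 4 beats is 80 beats; at 4 beats each that's 20 chords.
Overall: 144 chords over 56 bars → 144/56 = 18/7 chords per bar.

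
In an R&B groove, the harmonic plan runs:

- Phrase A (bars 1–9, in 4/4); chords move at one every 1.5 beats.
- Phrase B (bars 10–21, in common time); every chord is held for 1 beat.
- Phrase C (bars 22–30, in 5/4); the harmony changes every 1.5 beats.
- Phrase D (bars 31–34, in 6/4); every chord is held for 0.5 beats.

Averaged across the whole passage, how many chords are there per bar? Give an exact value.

75/17 chords per bar

A: 9 bars of 4 beats is 36 beats; at 1.5 beats each that's 24 chords.
B: 12 bars of 4 beats is 48 beats; at 1 beat each that's 48 chords.
C: 9 bars of 5 beats is 45 beats; at 1.5 beats each that's 30 chords.
D: 4 bars of 6 beats is 24 beats; at 0.5 beats each that's 48 chords.
Overall: 150 chords over 34 bars → 150/34 = 75/17 chords per bar.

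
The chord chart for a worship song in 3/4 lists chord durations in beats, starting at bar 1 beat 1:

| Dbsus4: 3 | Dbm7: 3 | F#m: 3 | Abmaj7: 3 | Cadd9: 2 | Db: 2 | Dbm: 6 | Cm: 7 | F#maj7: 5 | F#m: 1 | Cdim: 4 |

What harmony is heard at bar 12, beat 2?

Beat 2 of bar 12 is beat (12−1)×3 + 2 = 35 overall.
Running totals: Dbsus4 ends at 3, Dbm7 ends at 6, F#m ends at 9, Abmaj7 ends at 12, Cadd9 ends at 14, Db ends at 16, Dbm ends at 22, Cm ends at 29, F#maj7 ends at 34, F#m ends at 35.
Beat 35 falls within F#m.

F#m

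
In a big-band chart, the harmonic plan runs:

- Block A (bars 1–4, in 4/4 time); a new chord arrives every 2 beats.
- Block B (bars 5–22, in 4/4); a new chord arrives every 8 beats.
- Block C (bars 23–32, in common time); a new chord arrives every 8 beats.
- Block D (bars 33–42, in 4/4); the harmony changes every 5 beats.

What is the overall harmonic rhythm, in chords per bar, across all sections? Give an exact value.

5/7 chords per bar

A: 4 × 4 = 16 beats ÷ 2 = 8 chords.
B: 18 × 4 = 72 beats ÷ 8 = 9 chords.
C: 10 × 4 = 40 beats ÷ 8 = 5 chords.
D: 10 × 4 = 40 beats ÷ 5 = 8 chords.
Overall: 30 chords over 42 bars → 30/42 = 5/7 chords per bar.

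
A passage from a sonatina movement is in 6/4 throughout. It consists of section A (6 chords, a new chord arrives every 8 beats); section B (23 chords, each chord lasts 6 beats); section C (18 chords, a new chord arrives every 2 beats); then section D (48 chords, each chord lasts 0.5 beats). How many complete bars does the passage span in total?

41 bars

A: 6 × 8 = 48 beats = 8 bars.
B: 23 × 6 = 138 beats = 23 bars.
C: 18 × 2 = 36 beats = 6 bars.
D: 48 × 0.5 = 24 beats = 4 bars.
Total: 8 + 23 + 6 + 4 = 41 bars.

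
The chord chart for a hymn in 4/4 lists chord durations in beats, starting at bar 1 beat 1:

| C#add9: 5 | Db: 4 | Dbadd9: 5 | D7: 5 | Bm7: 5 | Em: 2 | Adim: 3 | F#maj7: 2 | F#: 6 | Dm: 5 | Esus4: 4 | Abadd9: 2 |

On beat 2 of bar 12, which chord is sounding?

Esus4

Beat 2 of bar 12 is beat (12−1)×4 + 2 = 46 overall.
Running totals: C#add9 ends at 5, Db ends at 9, Dbadd9 ends at 14, D7 ends at 19, Bm7 ends at 24, Em ends at 26, Adim ends at 29, F#maj7 ends at 31, F# ends at 37, Dm ends at 42, Esus4 ends at 46.
Beat 46 falls within Esus4.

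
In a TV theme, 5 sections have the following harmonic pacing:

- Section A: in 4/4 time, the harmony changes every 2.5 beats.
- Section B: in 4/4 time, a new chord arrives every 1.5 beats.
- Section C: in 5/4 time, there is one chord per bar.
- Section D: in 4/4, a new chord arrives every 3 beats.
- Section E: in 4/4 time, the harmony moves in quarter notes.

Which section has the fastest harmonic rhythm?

Section E

A: 4 beats/bar ÷ 2.5 beats/chord = 1.6 chords/bar.
B: 4 beats/bar ÷ 1.5 beats/chord = 8/3 chords/bar.
C: 5 beats/bar ÷ 5 beats/chord = 1 chord/bar.
D: 4 beats/bar ÷ 3 beats/chord = 4/3 chords/bar.
E: 4 beats/bar ÷ 1 beat/chord = 4 chords/bar.
Fastest is E at 4 chords/bar.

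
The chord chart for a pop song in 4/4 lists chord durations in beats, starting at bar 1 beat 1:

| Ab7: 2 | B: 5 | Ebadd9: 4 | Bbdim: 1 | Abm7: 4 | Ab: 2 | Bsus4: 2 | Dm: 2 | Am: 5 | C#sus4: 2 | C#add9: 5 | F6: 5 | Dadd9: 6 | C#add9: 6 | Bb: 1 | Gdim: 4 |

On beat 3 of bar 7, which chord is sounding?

Am

Beat 3 of bar 7 is beat (7−1)×4 + 3 = 27 overall.
Running totals: Ab7 ends at 2, B ends at 7, Ebadd9 ends at 11, Bbdim ends at 12, Abm7 ends at 16, Ab ends at 18, Bsus4 ends at 20, Dm ends at 22, Am ends at 27.
Beat 27 falls within Am.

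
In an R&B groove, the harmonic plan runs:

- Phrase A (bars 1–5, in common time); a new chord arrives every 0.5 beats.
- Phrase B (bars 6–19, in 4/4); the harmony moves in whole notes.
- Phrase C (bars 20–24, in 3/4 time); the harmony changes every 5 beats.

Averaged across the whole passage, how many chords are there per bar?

2.375 chords per bar

A: 5 bars of 4 beats is 20 beats; at 0.5 beats each that's 40 chords.
B: 14 bars of 4 beats is 56 beats; at 4 beats each that's 14 chords.
C: 5 bars of 3 beats is 15 beats; at 5 beats each that's 3 chords.
Overall: 57 chords over 24 bars → 57/24 = 2.375 chords per bar.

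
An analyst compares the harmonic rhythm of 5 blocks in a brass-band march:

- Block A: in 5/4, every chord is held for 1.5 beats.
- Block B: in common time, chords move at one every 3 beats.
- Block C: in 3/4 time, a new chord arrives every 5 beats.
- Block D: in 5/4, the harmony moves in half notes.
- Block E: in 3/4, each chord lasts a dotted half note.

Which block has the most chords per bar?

A: each chord is 1.5 beats in 5/4, so 10/3 per bar.
B: each chord is 3 beats in 4/4, so 4/3 per bar.
C: each chord is 5 beats in 3/4, so 0.6 per bar.
D: each chord is 2 beats in 5/4, so 2.5 per bar.
E: each chord is 3 beats in 3/4, so 1 per bar.
Fastest is A at 10/3 chords/bar.

Block A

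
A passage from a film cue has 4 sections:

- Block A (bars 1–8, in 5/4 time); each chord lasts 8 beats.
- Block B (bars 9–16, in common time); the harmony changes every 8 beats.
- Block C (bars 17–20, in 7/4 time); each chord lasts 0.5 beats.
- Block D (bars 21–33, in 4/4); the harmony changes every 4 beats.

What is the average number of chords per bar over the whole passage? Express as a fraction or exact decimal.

A: 8 × 5 = 40 beats ÷ 8 = 5 chords.
B: 8 × 4 = 32 beats ÷ 8 = 4 chords.
C: 4 × 7 = 28 beats ÷ 0.5 = 56 chords.
D: 13 × 4 = 52 beats ÷ 4 = 13 chords.
Overall: 78 chords over 33 bars → 78/33 = 26/11 chords per bar.

26/11 chords per bar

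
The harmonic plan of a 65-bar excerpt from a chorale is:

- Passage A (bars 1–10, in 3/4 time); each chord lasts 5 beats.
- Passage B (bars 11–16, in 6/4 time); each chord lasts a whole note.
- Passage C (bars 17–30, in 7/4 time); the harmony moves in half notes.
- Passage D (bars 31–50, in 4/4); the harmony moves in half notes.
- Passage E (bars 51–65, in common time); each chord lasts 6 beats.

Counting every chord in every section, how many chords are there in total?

114 chords

A: 10·3 = 30 beats, 30/5 = 6 chords.
B: 6·6 = 36 beats, 36/4 = 9 chords.
C: 14·7 = 98 beats, 98/2 = 49 chords.
D: 20·4 = 80 beats, 80/2 = 40 chords.
E: 15·4 = 60 beats, 60/6 = 10 chords.
Total: 6 + 9 + 49 + 40 + 10 = 114.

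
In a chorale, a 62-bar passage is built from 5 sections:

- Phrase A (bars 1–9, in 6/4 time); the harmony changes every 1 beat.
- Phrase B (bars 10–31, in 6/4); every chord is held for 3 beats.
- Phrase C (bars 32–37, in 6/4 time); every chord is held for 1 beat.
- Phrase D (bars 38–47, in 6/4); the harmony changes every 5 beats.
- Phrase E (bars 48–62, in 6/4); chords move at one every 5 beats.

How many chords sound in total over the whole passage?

A: 9·6 = 54 beats, 54/1 = 54 chords.
B: 22·6 = 132 beats, 132/3 = 44 chords.
C: 6·6 = 36 beats, 36/1 = 36 chords.
D: 10·6 = 60 beats, 60/5 = 12 chords.
E: 15·6 = 90 beats, 90/5 = 18 chords.
Total: 54 + 44 + 36 + 12 + 18 = 164.

164 chords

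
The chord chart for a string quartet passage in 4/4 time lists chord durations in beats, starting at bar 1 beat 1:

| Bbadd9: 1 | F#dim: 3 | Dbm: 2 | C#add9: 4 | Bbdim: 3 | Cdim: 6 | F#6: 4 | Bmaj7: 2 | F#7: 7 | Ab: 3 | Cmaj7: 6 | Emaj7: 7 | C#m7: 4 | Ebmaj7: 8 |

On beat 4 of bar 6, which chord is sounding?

Beat 4 of bar 6 is beat (6−1)×4 + 4 = 24 overall.
Running totals: Bbadd9 ends at 1, F#dim ends at 4, Dbm ends at 6, C#add9 ends at 10, Bbdim ends at 13, Cdim ends at 19, F#6 ends at 23, Bmaj7 ends at 25.
Beat 24 falls within Bmaj7.

Bmaj7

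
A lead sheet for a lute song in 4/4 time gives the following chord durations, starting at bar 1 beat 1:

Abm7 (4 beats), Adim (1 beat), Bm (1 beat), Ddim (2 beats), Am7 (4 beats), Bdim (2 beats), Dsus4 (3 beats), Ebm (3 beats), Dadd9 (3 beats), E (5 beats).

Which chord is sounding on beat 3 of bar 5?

Ebm

Beat 3 of bar 5 is beat (5−1)×4 + 3 = 19 overall.
Running totals: Abm7 ends at 4, Adim ends at 5, Bm ends at 6, Ddim ends at 8, Am7 ends at 12, Bdim ends at 14, Dsus4 ends at 17, Ebm ends at 20.
Beat 19 falls within Ebm.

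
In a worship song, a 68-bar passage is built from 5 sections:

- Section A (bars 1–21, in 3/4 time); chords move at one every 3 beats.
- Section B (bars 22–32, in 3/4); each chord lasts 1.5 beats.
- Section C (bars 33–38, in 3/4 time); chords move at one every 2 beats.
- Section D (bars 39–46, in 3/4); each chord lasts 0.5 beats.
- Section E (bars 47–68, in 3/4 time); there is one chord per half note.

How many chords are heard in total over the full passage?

A: 21·3 = 63 beats, 63/3 = 21 chords.
B: 11·3 = 33 beats, 33/1.5 = 22 chords.
C: 6·3 = 18 beats, 18/2 = 9 chords.
D: 8·3 = 24 beats, 24/0.5 = 48 chords.
E: 22·3 = 66 beats, 66/2 = 33 chords.
Total: 21 + 22 + 9 + 48 + 33 = 133.

133 chords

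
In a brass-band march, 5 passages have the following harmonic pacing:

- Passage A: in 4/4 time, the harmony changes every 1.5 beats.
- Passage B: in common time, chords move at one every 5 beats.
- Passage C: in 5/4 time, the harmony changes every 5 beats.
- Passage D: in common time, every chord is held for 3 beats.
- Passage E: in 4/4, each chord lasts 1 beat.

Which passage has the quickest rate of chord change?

Passage E

A: 4 beats/bar ÷ 1.5 beats/chord = 8/3 chords/bar.
B: 4 beats/bar ÷ 5 beats/chord = 0.8 chords/bar.
C: 5 beats/bar ÷ 5 beats/chord = 1 chord/bar.
D: 4 beats/bar ÷ 3 beats/chord = 4/3 chords/bar.
E: 4 beats/bar ÷ 1 beat/chord = 4 chords/bar.
Fastest is E at 4 chords/bar.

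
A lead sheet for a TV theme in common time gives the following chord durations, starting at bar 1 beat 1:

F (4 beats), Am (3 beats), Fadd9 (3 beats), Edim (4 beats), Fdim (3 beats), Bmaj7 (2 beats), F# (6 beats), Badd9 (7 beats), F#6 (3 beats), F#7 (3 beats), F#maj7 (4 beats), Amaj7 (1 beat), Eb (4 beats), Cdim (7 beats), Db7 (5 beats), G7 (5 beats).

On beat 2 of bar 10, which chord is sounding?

Beat 2 of bar 10 is beat (10−1)×4 + 2 = 38 overall.
Running totals: F ends at 4, Am ends at 7, Fadd9 ends at 10, Edim ends at 14, Fdim ends at 17, Bmaj7 ends at 19, F# ends at 25, Badd9 ends at 32, F#6 ends at 35, F#7 ends at 38.
Beat 38 falls within F#7.

F#7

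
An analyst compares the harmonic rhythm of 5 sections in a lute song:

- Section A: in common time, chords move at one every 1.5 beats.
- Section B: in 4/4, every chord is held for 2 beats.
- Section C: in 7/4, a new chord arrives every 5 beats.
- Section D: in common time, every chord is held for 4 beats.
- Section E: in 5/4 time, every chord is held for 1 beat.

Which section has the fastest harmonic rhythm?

Section E

A: each chord is 1.5 beats in 4/4, so 8/3 per bar.
B: each chord is 2 beats in 4/4, so 2 per bar.
C: each chord is 5 beats in 7/4, so 1.4 per bar.
D: each chord is 4 beats in 4/4, so 1 per bar.
E: each chord is 1 beat in 5/4, so 5 per bar.
Fastest is E at 5 chords/bar.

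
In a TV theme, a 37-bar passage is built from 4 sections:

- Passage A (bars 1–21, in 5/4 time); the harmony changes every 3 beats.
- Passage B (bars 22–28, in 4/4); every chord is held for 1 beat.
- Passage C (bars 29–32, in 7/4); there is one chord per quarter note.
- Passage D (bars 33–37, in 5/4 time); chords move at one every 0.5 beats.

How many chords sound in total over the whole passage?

141 chords

A: 21·5 = 105 beats, 105/3 = 35 chords.
B: 7·4 = 28 beats, 28/1 = 28 chords.
C: 4·7 = 28 beats, 28/1 = 28 chords.
D: 5·5 = 25 beats, 25/0.5 = 50 chords.
Total: 35 + 28 + 28 + 50 = 141.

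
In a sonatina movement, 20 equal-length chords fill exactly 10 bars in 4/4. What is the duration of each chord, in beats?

10 bars × 4 beats/bar = 40 beats total.
40 beats ÷ 20 chords = 2 beats per chord.
(That is a half note.)

2 beats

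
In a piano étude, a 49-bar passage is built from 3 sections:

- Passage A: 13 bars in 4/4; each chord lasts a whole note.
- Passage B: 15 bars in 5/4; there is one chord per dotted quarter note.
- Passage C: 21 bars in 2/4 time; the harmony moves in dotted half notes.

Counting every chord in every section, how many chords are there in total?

A: 13·4 = 52 beats, 52/4 = 13 chords.
B: 15·5 = 75 beats, 75/1.5 = 50 chords.
C: 21·2 = 42 beats, 42/3 = 14 chords.
Total: 13 + 50 + 14 = 77.

77 chords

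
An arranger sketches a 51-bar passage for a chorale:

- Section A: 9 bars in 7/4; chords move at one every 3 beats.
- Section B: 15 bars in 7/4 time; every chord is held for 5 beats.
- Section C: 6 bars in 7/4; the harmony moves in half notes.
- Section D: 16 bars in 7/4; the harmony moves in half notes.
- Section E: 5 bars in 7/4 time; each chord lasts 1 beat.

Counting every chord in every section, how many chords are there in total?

A: 9 bars × 7 beats = 63 beats; 3 beats/chord → 21 chords.
B: 15 bars × 7 beats = 105 beats; 5 beats/chord → 21 chords.
C: 6 bars × 7 beats = 42 beats; 2 beats/chord → 21 chords.
D: 16 bars × 7 beats = 112 beats; 2 beats/chord → 56 chords.
E: 5 bars × 7 beats = 35 beats; 1 beat/chord → 35 chords.
Total: 21 + 21 + 21 + 56 + 35 = 154.

154 chords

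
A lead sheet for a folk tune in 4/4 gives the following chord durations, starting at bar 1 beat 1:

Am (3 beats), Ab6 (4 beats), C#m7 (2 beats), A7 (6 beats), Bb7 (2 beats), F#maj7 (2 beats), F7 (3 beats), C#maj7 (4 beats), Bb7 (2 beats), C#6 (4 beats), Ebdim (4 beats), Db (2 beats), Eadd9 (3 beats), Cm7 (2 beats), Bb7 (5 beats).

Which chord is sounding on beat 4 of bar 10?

Eadd9

Beat 4 of bar 10 is beat (10−1)×4 + 4 = 40 overall.
Running totals: Am ends at 3, Ab6 ends at 7, C#m7 ends at 9, A7 ends at 15, Bb7 ends at 17, F#maj7 ends at 19, F7 ends at 22, C#maj7 ends at 26, Bb7 ends at 28, C#6 ends at 32, Ebdim ends at 36, Db ends at 38, Eadd9 ends at 41.
Beat 40 falls within Eadd9.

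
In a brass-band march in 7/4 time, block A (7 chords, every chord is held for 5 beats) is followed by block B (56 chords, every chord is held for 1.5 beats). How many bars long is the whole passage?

A: 7 × 5 = 35 beats = 5 bars.
B: 56 × 1.5 = 84 beats = 12 bars.
Total: 5 + 12 = 17 bars.

17 bars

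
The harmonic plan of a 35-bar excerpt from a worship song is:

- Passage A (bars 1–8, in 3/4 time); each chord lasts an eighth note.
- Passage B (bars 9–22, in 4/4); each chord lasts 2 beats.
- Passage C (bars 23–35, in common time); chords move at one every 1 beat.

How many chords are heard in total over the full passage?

128 chords

A has 24 beats and chords last 0.5 each, so 48 chords.
B has 56 beats and chords last 2 each, so 28 chords.
C has 52 beats and chords last 1 each, so 52 chords.
Total: 48 + 28 + 52 = 128.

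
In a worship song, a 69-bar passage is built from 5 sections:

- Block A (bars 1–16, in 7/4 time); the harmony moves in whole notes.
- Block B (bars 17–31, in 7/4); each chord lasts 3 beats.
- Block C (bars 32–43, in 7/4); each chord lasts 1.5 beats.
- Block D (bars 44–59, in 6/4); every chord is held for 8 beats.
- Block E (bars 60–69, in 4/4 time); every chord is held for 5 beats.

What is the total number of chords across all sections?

139 chords

A has 112 beats and chords last 4 each, so 28 chords.
B has 105 beats and chords last 3 each, so 35 chords.
C has 84 beats and chords last 1.5 each, so 56 chords.
D has 96 beats and chords last 8 each, so 12 chords.
E has 40 beats and chords last 5 each, so 8 chords.
Total: 28 + 35 + 56 + 12 + 8 = 139.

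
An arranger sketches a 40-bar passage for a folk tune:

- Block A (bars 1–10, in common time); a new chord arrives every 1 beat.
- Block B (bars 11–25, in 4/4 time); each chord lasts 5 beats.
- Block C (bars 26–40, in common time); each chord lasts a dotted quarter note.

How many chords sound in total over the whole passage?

A has 40 beats and chords last 1 each, so 40 chords.
B has 60 beats and chords last 5 each, so 12 chords.
C has 60 beats and chords last 1.5 each, so 40 chords.
Total: 40 + 12 + 40 = 92.

92 chords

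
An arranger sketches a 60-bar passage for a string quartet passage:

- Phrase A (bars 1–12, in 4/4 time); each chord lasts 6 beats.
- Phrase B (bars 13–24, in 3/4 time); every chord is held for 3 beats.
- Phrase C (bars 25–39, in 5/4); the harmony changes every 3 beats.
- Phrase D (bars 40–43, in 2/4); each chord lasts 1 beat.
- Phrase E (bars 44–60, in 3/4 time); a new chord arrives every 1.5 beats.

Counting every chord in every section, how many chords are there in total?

A: 12·4 = 48 beats, 48/6 = 8 chords.
B: 12·3 = 36 beats, 36/3 = 12 chords.
C: 15·5 = 75 beats, 75/3 = 25 chords.
D: 4·2 = 8 beats, 8/1 = 8 chords.
E: 17·3 = 51 beats, 51/1.5 = 34 chords.
Total: 8 + 12 + 25 + 8 + 34 = 87.

87 chords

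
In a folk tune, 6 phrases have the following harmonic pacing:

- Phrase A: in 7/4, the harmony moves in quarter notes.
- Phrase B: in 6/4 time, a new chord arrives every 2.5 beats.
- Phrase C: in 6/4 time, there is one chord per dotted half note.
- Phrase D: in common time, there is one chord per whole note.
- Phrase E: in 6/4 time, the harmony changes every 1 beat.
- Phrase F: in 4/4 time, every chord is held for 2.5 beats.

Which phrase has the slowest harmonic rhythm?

A: each chord is 1 beat in 7/4, so 7 per bar.
B: each chord is 2.5 beats in 6/4, so 2.4 per bar.
C: each chord is 3 beats in 6/4, so 2 per bar.
D: each chord is 4 beats in 4/4, so 1 per bar.
E: each chord is 1 beat in 6/4, so 6 per bar.
F: each chord is 2.5 beats in 4/4, so 1.6 per bar.
Slowest is D at 1 chords/bar.

Phrase D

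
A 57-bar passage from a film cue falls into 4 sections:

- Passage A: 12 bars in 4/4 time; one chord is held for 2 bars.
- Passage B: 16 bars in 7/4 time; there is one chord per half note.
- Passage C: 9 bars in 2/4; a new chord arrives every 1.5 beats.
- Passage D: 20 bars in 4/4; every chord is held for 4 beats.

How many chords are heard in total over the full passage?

94 chords

A: 12 bars × 4 beats = 48 beats; 8 beats/chord → 6 chords.
B: 16 bars × 7 beats = 112 beats; 2 beats/chord → 56 chords.
C: 9 bars × 2 beats = 18 beats; 1.5 beats/chord → 12 chords.
D: 20 bars × 4 beats = 80 beats; 4 beats/chord → 20 chords.
Total: 6 + 56 + 12 + 20 = 94.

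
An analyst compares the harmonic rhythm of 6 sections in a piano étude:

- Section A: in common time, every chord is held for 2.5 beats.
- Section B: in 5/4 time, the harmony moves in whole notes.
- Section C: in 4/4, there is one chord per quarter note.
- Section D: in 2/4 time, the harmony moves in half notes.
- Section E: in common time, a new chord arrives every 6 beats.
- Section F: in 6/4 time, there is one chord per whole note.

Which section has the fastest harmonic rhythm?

Section C

A: each chord is 2.5 beats in 4/4, so 1.6 per bar.
B: each chord is 4 beats in 5/4, so 1.25 per bar.
C: each chord is 1 beat in 4/4, so 4 per bar.
D: each chord is 2 beats in 2/4, so 1 per bar.
E: each chord is 6 beats in 4/4, so 2/3 per bar.
F: each chord is 4 beats in 6/4, so 1.5 per bar.
Fastest is C at 4 chords/bar.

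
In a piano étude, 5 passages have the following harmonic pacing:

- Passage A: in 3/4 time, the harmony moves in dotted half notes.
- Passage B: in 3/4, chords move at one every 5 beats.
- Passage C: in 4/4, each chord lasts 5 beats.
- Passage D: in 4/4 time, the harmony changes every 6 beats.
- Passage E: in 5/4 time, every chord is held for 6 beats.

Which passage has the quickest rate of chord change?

Passage A

A: each chord is 3 beats in 3/4, so 1 per bar.
B: each chord is 5 beats in 3/4, so 0.6 per bar.
C: each chord is 5 beats in 4/4, so 0.8 per bar.
D: each chord is 6 beats in 4/4, so 2/3 per bar.
E: each chord is 6 beats in 5/4, so 5/6 per bar.
Fastest is A at 1 chords/bar.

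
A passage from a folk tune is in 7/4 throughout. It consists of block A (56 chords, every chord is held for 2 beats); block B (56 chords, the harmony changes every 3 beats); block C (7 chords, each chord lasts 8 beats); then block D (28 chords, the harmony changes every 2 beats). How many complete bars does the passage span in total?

A: 56 × 2 = 112 beats = 16 bars.
B: 56 × 3 = 168 beats = 24 bars.
C: 7 × 8 = 56 beats = 8 bars.
D: 28 × 2 = 56 beats = 8 bars.
Total: 16 + 24 + 8 + 8 = 56 bars.

56 bars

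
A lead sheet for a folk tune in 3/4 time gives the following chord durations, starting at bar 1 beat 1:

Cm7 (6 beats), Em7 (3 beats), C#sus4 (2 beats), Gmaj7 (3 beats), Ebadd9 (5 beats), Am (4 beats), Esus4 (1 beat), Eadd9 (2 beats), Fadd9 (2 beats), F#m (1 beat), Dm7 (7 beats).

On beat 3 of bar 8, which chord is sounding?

Esus4

Beat 3 of bar 8 is beat (8−1)×3 + 3 = 24 overall.
Running totals: Cm7 ends at 6, Em7 ends at 9, C#sus4 ends at 11, Gmaj7 ends at 14, Ebadd9 ends at 19, Am ends at 23, Esus4 ends at 24.
Beat 24 falls within Esus4.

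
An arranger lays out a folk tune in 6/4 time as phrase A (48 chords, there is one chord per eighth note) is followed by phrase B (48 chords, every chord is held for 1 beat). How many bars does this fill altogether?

A: 48 × 0.5 = 24 beats = 4 bars.
B: 48 × 1 = 48 beats = 8 bars.
Total: 4 + 8 = 12 bars.

12 bars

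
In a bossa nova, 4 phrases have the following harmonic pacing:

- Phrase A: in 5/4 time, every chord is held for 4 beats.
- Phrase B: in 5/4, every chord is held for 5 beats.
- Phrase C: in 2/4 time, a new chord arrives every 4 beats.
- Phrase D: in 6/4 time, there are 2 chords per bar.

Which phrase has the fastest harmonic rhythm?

A: 5 beats/bar ÷ 4 beats/chord = 1.25 chords/bar.
B: 5 beats/bar ÷ 5 beats/chord = 1 chord/bar.
C: 2 beats/bar ÷ 4 beats/chord = 0.5 chords/bar.
D: 6 beats/bar ÷ 3 beats/chord = 2 chords/bar.
Fastest is D at 2 chords/bar.

Phrase D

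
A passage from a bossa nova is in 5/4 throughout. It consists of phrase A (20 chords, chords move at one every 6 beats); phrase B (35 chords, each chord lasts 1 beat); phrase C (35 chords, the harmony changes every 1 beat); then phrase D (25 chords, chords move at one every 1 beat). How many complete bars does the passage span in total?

43 bars

A: 20 × 6 = 120 beats = 24 bars.
B: 35 × 1 = 35 beats = 7 bars.
C: 35 × 1 = 35 beats = 7 bars.
D: 25 × 1 = 25 beats = 5 bars.
Total: 24 + 7 + 7 + 5 = 43 bars.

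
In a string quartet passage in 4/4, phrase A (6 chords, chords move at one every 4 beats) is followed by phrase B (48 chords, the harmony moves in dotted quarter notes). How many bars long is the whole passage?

A: 6 × 4 = 24 beats = 6 bars.
B: 48 × 1.5 = 72 beats = 18 bars.
Total: 6 + 18 = 24 bars.

24 bars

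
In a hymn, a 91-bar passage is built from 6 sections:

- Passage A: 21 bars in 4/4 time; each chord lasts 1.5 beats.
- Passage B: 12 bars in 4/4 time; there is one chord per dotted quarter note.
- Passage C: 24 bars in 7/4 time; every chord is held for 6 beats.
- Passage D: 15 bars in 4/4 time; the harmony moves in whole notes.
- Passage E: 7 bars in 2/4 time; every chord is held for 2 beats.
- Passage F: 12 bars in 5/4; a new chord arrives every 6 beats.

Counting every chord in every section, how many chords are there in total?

A: 21·4 = 84 beats, 84/1.5 = 56 chords.
B: 12·4 = 48 beats, 48/1.5 = 32 chords.
C: 24·7 = 168 beats, 168/6 = 28 chords.
D: 15·4 = 60 beats, 60/4 = 15 chords.
E: 7·2 = 14 beats, 14/2 = 7 chords.
F: 12·5 = 60 beats, 60/6 = 10 chords.
Total: 56 + 32 + 28 + 15 + 7 + 10 = 148.

148 chords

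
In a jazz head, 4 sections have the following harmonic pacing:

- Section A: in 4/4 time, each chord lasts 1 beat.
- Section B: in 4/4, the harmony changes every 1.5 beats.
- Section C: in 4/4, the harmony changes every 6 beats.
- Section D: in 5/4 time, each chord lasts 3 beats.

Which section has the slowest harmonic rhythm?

Section C

A: each chord is 1 beat in 4/4, so 4 per bar.
B: each chord is 1.5 beats in 4/4, so 8/3 per bar.
C: each chord is 6 beats in 4/4, so 2/3 per bar.
D: each chord is 3 beats in 5/4, so 5/3 per bar.
Slowest is C at 2/3 chords/bar.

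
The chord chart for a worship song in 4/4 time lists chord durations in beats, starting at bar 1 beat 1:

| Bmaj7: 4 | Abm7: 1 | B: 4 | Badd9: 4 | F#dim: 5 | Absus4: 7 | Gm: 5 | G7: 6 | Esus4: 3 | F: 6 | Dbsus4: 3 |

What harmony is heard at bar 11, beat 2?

Beat 2 of bar 11 is beat (11−1)×4 + 2 = 42 overall.
Running totals: Bmaj7 ends at 4, Abm7 ends at 5, B ends at 9, Badd9 ends at 13, F#dim ends at 18, Absus4 ends at 25, Gm ends at 30, G7 ends at 36, Esus4 ends at 39, F ends at 45.
Beat 42 falls within F.

F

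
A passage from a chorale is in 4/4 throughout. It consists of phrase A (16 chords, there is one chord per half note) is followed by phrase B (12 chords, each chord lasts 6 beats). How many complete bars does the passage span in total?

26 bars

A: 16 × 2 = 32 beats = 8 bars.
B: 12 × 6 = 72 beats = 18 bars.
Total: 8 + 18 = 26 bars.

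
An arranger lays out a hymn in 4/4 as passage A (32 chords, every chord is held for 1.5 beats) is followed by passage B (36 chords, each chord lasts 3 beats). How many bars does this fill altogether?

A: 32 × 1.5 = 48 beats = 12 bars.
B: 36 × 3 = 108 beats = 27 bars.
Total: 12 + 27 = 39 bars.

39 bars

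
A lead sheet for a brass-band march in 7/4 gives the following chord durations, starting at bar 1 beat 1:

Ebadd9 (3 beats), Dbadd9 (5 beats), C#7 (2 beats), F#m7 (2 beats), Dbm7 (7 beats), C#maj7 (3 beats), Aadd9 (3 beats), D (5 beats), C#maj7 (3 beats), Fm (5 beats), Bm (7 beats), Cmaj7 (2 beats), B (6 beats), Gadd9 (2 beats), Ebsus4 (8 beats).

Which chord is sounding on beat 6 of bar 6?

Bm

Beat 6 of bar 6 is beat (6−1)×7 + 6 = 41 overall.
Running totals: Ebadd9 ends at 3, Dbadd9 ends at 8, C#7 ends at 10, F#m7 ends at 12, Dbm7 ends at 19, C#maj7 ends at 22, Aadd9 ends at 25, D ends at 30, C#maj7 ends at 33, Fm ends at 38, Bm ends at 45.
Beat 41 falls within Bm.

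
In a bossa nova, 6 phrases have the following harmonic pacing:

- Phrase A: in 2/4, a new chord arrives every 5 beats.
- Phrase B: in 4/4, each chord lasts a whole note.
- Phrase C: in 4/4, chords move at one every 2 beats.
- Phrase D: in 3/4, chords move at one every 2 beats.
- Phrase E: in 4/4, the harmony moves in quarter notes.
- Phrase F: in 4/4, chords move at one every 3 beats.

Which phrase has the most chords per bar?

Phrase E

A: 2/5 = 0.4 chords/bar.
B: 4/4 = 1 chord/bar.
C: 4/2 = 2 chords/bar.
D: 3/2 = 1.5 chords/bar.
E: 4/1 = 4 chords/bar.
F: 4/3 = 4/3 chords/bar.
Fastest is E at 4 chords/bar.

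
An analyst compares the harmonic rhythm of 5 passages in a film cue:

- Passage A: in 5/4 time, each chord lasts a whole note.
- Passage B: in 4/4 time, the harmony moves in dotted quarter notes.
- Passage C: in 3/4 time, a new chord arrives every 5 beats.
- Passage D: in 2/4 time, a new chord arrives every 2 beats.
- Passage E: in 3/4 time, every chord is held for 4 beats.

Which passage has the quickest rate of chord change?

A: 5 beats/bar ÷ 4 beats/chord = 1.25 chords/bar.
B: 4 beats/bar ÷ 1.5 beats/chord = 8/3 chords/bar.
C: 3 beats/bar ÷ 5 beats/chord = 0.6 chords/bar.
D: 2 beats/bar ÷ 2 beats/chord = 1 chord/bar.
E: 3 beats/bar ÷ 4 beats/chord = 0.75 chords/bar.
Fastest is B at 8/3 chords/bar.

Passage B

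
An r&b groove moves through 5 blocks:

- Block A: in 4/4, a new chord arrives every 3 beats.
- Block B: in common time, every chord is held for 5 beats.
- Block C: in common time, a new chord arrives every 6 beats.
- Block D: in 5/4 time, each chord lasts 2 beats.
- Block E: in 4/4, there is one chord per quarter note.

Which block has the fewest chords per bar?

A: 4/3 = 4/3 chords/bar.
B: 4/5 = 0.8 chords/bar.
C: 4/6 = 2/3 chords/bar.
D: 5/2 = 2.5 chords/bar.
E: 4/1 = 4 chords/bar.
Slowest is C at 2/3 chords/bar.

Block C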